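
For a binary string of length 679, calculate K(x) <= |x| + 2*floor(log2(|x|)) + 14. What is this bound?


floor(log2(679)) = 9
2 * 9 = 18
K(x) <= 679 + 18 + 14 = 711

711


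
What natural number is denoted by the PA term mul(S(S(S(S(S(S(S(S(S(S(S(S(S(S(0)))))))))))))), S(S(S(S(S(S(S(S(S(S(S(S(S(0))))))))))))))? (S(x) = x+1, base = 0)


mul(S^14(0), S^13(0)):
S^14(0) = 14
S^13(0) = 13
14 * 13 = 182

182


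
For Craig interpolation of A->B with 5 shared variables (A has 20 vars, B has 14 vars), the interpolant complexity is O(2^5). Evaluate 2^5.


Shared atoms = 5
Craig interpolant size bound = 2^5
= 32

32


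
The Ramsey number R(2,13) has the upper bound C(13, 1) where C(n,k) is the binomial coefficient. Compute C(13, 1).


R(2,13) <= C(2+13-2, 2-1) = C(13, 1)
C(13, 1) = 13! / (1! * 12!)
= 13

13


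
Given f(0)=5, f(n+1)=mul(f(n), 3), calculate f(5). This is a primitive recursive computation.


f(0) = 5
f(1) = mul(f(0), 3) = mul(5, 3) = 15
f(2) = mul(f(1), 3) = mul(15, 3) = 45
f(3) = mul(f(2), 3) = mul(45, 3) = 135
f(4) = mul(f(3), 3) = mul(135, 3) = 405
f(5) = mul(f(4), 3) = mul(405, 3) = 1215


1215


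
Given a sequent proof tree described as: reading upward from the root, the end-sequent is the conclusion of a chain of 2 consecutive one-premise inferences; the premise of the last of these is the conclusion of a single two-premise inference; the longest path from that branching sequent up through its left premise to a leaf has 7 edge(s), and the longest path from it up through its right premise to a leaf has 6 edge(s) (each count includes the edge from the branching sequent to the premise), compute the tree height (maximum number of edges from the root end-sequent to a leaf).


Longest path through the left premise: 7 edges (measured from the branching sequent)
Longest path through the right premise: 6 edges
Height of the subtree rooted at the branching sequent: max(7, 6) = 7
The branching sequent sits 2 edges above the root (the chain of one-premise inferences), so height = 7 + 2 = 9

9


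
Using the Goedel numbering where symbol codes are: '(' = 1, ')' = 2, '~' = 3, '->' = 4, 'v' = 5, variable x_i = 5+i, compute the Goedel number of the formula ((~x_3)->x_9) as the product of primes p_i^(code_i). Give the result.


Formula: ((~x_3)->x_9)
Symbol codes: [1, 1, 3, 8, 2, 4, 14, 2]
Primes: [2, 3, 5, 7, 11, 13, 17, 19]
p_1^1 = 2^1 = 2
p_2^1 = 3^1 = 3
p_3^3 = 5^3 = 125
p_4^8 = 7^8 = 5764801
p_5^2 = 11^2 = 121
p_6^4 = 13^4 = 28561
p_7^14 = 17^14 = 168377826559400929
p_8^2 = 19^2 = 361
Product = 908231298989739394289520800866716750

908231298989739394289520800866716750


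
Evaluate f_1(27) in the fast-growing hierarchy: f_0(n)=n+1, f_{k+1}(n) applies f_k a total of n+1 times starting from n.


f_1(27) = f_0^28(27)
f_0 adds 1 each time, applied 28 times.
f_1(27) = 27 + 28 = 55

55


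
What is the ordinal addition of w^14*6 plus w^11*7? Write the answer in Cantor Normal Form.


Ordinal addition w^14*6 + w^11*7:
Leading exponent of alpha (14) > leading exponent of beta (11).
Since alpha's term has higher exponent than beta's leading term,
the sum is simply alpha followed by beta.
Result = w^14*6 + w^11*7

w^14*6 + w^11*7


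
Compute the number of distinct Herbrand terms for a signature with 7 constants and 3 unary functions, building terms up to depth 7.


Herbrand terms by depth:
Depth 0: 7 constants
Depth 1: 21 new terms (running total: 28)
Depth 2: 63 new terms (running total: 91)
Depth 3: 189 new terms (running total: 280)
Depth 4: 567 new terms (running total: 847)
Depth 5: 1701 new terms (running total: 2548)
Depth 6: 5103 new terms (running total: 7651)
Depth 7: 15309 new terms (running total: 22960)
Total distinct ground terms = 22960

22960


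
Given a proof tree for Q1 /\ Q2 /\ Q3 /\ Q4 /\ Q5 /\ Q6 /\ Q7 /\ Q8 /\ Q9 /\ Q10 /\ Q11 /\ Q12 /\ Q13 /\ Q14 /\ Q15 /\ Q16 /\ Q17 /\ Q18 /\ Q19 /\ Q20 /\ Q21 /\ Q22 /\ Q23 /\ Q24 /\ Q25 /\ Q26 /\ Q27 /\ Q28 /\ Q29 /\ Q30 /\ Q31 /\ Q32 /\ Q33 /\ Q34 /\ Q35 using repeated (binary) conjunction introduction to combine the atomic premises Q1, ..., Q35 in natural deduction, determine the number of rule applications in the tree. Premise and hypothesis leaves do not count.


The target conjunction has 35 conjuncts, i.e. 34 binary /\ connectives.
Each conjunction-intro joins two pieces, so 35 atoms require 35-1 = 34 applications.
Total inference nodes = 34

34


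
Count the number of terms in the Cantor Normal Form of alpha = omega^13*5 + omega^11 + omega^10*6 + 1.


CNF: omega^13*5 + omega^11 + omega^10*6 + 1
Count the summands separated by '+':
  term 1: omega^13*5
  term 2: omega^11
  term 3: omega^10*6
  term 4: 1
Total terms = 4

4


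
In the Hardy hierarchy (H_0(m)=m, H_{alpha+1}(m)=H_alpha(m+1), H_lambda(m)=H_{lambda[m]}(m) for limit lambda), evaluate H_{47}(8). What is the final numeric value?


H_47(8):
For finite ordinals k, H_k(n) = n + k (each successor step adds 1).
H_47(8) = 8 + 47 = 55

55


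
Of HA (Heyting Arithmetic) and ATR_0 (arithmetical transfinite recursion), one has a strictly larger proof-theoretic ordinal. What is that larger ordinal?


Proof-theoretic ordinal of HA (Heyting Arithmetic): epsilon_0
Proof-theoretic ordinal of ATR_0 (arithmetical transfinite recursion): Gamma_0
Comparing: epsilon_0 < Gamma_0.
The larger ordinal is Gamma_0 (from ATR_0 (arithmetical transfinite recursion)).

Gamma_0


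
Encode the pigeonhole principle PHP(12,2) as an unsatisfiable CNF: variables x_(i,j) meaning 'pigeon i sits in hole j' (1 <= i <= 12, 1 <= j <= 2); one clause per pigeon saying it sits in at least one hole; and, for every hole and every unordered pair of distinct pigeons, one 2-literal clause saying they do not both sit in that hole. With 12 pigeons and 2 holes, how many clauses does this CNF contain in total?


PHP(12,2): 12 pigeons, 2 holes, 12*2 = 24 variables.
- pigeon clauses: one per pigeon -> 12 clauses
- hole clauses: 2 holes * C(12,2) = 2 * 66 -> 132 clauses
Total clauses = 12 + 132 = 144

144


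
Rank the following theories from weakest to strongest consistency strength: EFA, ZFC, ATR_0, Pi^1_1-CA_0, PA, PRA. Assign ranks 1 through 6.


Ordering by consistency strength:
1. EFA
2. PRA
3. PA
4. ATR_0
5. Pi^1_1-CA_0
6. ZFC


EFA=1, ZFC=6, ATR_0=4, Pi^1_1-CA_0=5, PA=3, PRA=2


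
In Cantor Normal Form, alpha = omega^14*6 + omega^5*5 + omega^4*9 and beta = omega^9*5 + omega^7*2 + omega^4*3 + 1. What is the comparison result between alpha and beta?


Compare term by term from highest exponent:
alpha = omega^14*6 + omega^5*5 + omega^4*9
beta = omega^9*5 + omega^7*2 + omega^4*3 + 1
Term 1: alpha has omega^14*6, beta has omega^9*5
Term 2: alpha has omega^5*5, beta has omega^7*2
Term 3: alpha has omega^4*9, beta has omega^4*3
Term 4: alpha has omega^0*0, beta has omega^0*1
Result: alpha > beta

alpha > beta


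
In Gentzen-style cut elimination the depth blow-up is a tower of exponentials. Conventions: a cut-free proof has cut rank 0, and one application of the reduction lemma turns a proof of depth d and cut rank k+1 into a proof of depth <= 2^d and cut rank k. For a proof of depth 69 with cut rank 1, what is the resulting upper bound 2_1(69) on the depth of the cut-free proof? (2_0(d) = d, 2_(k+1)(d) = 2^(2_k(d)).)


Each rank reduction sends depth d to at most 2^d; cut rank r needs r reductions.
2_0(69) = 69
2_1(69) = 2^69 = 590295810358705651712
Cut-free depth bound = 590295810358705651712

590295810358705651712


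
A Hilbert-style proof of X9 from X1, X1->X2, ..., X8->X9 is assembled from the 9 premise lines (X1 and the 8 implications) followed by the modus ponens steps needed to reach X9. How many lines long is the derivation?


We have 9 premise lines: X1 and 8 implications.
Each implication is detached once by MP, giving 8 MP lines.
9 premise lines + 8 MP lines = 17 total lines.

17


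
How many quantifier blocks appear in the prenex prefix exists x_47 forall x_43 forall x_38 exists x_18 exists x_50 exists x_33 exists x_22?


Alternations = 2.
Blocks = alternations + 1 = 3

3


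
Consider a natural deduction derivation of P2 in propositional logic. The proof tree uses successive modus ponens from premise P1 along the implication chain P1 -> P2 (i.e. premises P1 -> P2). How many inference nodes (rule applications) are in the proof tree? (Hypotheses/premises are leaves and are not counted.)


We have a chain: P1 -> P2.
Each modus ponens application produces the next variable.
The chain has 2 propositions, so 2-1 = 1 modus ponens steps.
Total inference nodes = 1

1


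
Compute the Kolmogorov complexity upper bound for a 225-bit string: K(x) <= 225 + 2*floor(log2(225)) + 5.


floor(log2(225)) = 7
2 * 7 = 14
K(x) <= 225 + 14 + 5 = 244

244


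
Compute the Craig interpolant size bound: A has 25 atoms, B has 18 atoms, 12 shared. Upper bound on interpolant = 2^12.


Shared atoms = 12
Craig interpolant size bound = 2^12
= 4096

4096


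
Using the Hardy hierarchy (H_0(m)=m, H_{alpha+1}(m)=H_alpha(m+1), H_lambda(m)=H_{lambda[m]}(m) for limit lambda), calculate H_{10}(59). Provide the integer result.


H_10(59):
For finite ordinals k, H_k(n) = n + k (each successor step adds 1).
H_10(59) = 59 + 10 = 69

69


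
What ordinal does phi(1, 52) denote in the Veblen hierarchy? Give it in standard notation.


phi(1, 52):
phi(1, beta) = epsilon_beta (the beta-th epsilon number).
phi(1, 52) = epsilon_52

epsilon_52


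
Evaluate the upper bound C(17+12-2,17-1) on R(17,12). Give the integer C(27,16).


R(17,12) <= C(17+12-2, 17-1) = C(27, 16)
C(27, 16) = 27! / (16! * 11!)
= 13037895

13037895


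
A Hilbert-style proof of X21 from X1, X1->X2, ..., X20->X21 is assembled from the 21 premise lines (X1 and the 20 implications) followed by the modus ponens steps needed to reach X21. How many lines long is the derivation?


We have 21 premise lines: X1 and 20 implications.
Each implication is detached once by MP, giving 20 MP lines.
21 premise lines + 20 MP lines = 41 total lines.

41


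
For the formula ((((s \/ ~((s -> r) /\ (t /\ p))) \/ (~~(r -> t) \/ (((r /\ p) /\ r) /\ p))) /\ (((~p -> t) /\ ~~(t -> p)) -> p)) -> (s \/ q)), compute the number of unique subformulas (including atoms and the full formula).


Formula: ((((s \/ ~((s -> r) /\ (t /\ p))) \/ (~~(r -> t) \/ (((r /\ p) /\ r) /\ p))) /\ (((~p -> t) /\ ~~(t -> p)) -> p)) -> (s \/ q))
Subformulas found:
  1. r
  2. p
  3. q
  4. s
  5. t
  6. ~p
  7. (s -> r)
  8. (r /\ p)
  9. (s \/ q)
  10. (r -> t)
  11. (t -> p)
  12. (t /\ p)
  13. ~(t -> p)
  14. ~(r -> t)
  15. (~p -> t)
  16. ~~(t -> p)
  17. ~~(r -> t)
  18. ((r /\ p) /\ r)
  19. ((s -> r) /\ (t /\ p))
  20. (((r /\ p) /\ r) /\ p)
  21. ~((s -> r) /\ (t /\ p))
  22. ((~p -> t) /\ ~~(t -> p))
  23. (s \/ ~((s -> r) /\ (t /\ p)))
  24. (((~p -> t) /\ ~~(t -> p)) -> p)
  25. (~~(r -> t) \/ (((r /\ p) /\ r) /\ p))
  26. ((s \/ ~((s -> r) /\ (t /\ p))) \/ (~~(r -> t) \/ (((r /\ p) /\ r) /\ p)))
  27. (((s \/ ~((s -> r) /\ (t /\ p))) \/ (~~(r -> t) \/ (((r /\ p) /\ r) /\ p))) /\ (((~p -> t) /\ ~~(t -> p)) -> p))
  28. ((((s \/ ~((s -> r) /\ (t /\ p))) \/ (~~(r -> t) \/ (((r /\ p) /\ r) /\ p))) /\ (((~p -> t) /\ ~~(t -> p)) -> p)) -> (s \/ q))
Total distinct subformulas = 28

28


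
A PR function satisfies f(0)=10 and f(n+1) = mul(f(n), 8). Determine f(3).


f(0) = 10
f(1) = mul(f(0), 8) = mul(10, 8) = 80
f(2) = mul(f(1), 8) = mul(80, 8) = 640
f(3) = mul(f(2), 8) = mul(640, 8) = 5120


5120


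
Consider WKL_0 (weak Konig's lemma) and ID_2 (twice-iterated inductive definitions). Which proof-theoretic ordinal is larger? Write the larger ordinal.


Proof-theoretic ordinal of WKL_0 (weak Konig's lemma): omega^omega
Proof-theoretic ordinal of ID_2 (twice-iterated inductive definitions): psi_0(epsilon_{Omega_2+1})
Comparing: omega^omega < psi_0(epsilon_{Omega_2+1}).
The larger ordinal is psi_0(epsilon_{Omega_2+1}) (from ID_2 (twice-iterated inductive definitions)).

psi_0(epsilon_{Omega_2+1})


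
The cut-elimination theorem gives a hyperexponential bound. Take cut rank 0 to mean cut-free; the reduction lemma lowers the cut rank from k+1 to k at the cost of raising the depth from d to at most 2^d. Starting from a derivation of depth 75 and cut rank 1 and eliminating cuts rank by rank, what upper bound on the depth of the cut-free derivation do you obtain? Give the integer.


Each rank reduction sends depth d to at most 2^d; cut rank r needs r reductions.
2_0(75) = 75
2_1(75) = 2^75 = 37778931862957161709568
Cut-free depth bound = 37778931862957161709568

37778931862957161709568


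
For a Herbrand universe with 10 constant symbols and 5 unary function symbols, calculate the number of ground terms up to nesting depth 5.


Herbrand terms by depth:
Depth 0: 10 constants
Depth 1: 50 new terms (running total: 60)
Depth 2: 250 new terms (running total: 310)
Depth 3: 1250 new terms (running total: 1560)
Depth 4: 6250 new terms (running total: 7810)
Depth 5: 31250 new terms (running total: 39060)
Total distinct ground terms = 39060

39060


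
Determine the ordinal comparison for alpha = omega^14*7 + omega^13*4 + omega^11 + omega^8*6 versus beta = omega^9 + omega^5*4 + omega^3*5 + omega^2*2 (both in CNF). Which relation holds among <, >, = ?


Compare term by term from highest exponent:
alpha = omega^14*7 + omega^13*4 + omega^11 + omega^8*6
beta = omega^9 + omega^5*4 + omega^3*5 + omega^2*2
Term 1: alpha has omega^14*7, beta has omega^9*1
Term 2: alpha has omega^13*4, beta has omega^5*4
Term 3: alpha has omega^11*1, beta has omega^3*5
Term 4: alpha has omega^8*6, beta has omega^2*2
Result: alpha > beta

alpha > beta


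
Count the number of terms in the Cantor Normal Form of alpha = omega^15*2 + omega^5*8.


CNF: omega^15*2 + omega^5*8
Count the summands separated by '+':
  term 1: omega^15*2
  term 2: omega^5*8
Total terms = 2

2


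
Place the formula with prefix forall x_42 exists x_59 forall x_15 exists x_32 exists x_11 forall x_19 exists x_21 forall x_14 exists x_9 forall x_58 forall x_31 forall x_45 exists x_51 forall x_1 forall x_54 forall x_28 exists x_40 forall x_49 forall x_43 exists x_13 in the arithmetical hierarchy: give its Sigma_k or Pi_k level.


Leading quantifier is forall, so the class is Pi.
Number of quantifier blocks = alternations + 1 = 13 + 1 = 14.
Classification: Pi_14

Pi_14


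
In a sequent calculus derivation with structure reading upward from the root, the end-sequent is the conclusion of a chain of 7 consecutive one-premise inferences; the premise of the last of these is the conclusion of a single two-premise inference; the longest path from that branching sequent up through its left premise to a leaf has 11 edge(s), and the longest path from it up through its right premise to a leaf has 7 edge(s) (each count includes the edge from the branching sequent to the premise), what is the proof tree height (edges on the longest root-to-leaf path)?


Longest path through the left premise: 11 edges (measured from the branching sequent)
Longest path through the right premise: 7 edges
Height of the subtree rooted at the branching sequent: max(11, 7) = 11
The branching sequent sits 7 edges above the root (the chain of one-premise inferences), so height = 11 + 7 = 18

18


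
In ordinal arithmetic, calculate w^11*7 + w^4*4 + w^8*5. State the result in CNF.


Ordinal addition (w^11*7 + w^4*4) + w^8*5:
alpha's leading term has exponent 11 > beta's exponent 8, so it survives.
alpha's tail term has exponent 4 < beta's exponent 8, so it is absorbed by beta.
In ordinal addition, any term followed by a strictly larger-exponent term is absorbed.
Result = w^11*7 + w^8*5

w^11*7 + w^8*5


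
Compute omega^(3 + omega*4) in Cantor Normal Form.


omega^(3 + omega*4):
In ordinal addition a term is absorbed by a following term of strictly larger exponent: 0 < 1, so 3 + omega*4 = omega*4.
omega raised to a CNF ordinal is a single CNF term: Result = omega^(omega*4)

omega^(omega*4)


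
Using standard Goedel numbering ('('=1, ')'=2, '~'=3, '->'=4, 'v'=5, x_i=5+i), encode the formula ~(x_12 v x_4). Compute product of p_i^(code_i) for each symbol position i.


Formula: ~(x_12 v x_4)
Symbol codes: [3, 1, 17, 5, 9, 2]
Primes: [2, 3, 5, 7, 11, 13]
p_1^3 = 2^3 = 8
p_2^1 = 3^1 = 3
p_3^17 = 5^17 = 762939453125
p_4^5 = 7^5 = 16807
p_5^9 = 11^9 = 2357947691
p_6^2 = 13^2 = 169
Product = 122634421442974603271484375000

122634421442974603271484375000


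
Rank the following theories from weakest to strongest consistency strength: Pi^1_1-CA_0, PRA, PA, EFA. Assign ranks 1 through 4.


Ordering by consistency strength:
1. EFA
2. PRA
3. PA
4. Pi^1_1-CA_0


Pi^1_1-CA_0=4, PRA=2, PA=3, EFA=1


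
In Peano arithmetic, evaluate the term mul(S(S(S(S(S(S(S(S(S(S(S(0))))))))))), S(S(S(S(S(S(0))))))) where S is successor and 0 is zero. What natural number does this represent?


mul(S^11(0), S^6(0)):
S^11(0) = 11
S^6(0) = 6
11 * 6 = 66

66


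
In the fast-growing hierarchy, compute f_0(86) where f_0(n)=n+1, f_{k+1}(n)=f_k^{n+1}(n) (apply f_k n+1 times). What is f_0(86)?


f_0(86) = 86 + 1 = 87

87


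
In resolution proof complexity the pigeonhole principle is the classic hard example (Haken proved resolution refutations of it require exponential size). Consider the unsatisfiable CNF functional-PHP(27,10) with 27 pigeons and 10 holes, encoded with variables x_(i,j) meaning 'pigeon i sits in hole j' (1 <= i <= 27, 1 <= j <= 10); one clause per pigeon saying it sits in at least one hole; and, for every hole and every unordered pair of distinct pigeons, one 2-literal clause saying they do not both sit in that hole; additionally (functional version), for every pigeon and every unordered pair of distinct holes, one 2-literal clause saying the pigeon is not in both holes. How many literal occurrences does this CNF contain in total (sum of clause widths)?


functional-PHP(27,10): 27 pigeons, 10 holes, 27*10 = 270 variables.
- pigeon clauses: one per pigeon -> 27 clauses of width 10 -> 270 literals
- hole clauses: 10 holes * C(27,2) = 10 * 351 -> 3510 clauses of width 2 -> 7020 literals
- functional clauses: 27 pigeons * C(10,2) = 27 * 45 -> 1215 clauses of width 2 -> 2430 literals
Total literal occurrences = 270 + 7020 + 2430 = 9720

9720


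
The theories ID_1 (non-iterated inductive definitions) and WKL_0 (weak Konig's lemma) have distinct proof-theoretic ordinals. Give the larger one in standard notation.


Proof-theoretic ordinal of ID_1 (non-iterated inductive definitions): psi_0(epsilon_{Omega+1})
Proof-theoretic ordinal of WKL_0 (weak Konig's lemma): omega^omega
Comparing: omega^omega < psi_0(epsilon_{Omega+1}).
The larger ordinal is psi_0(epsilon_{Omega+1}) (from ID_1 (non-iterated inductive definitions)).

psi_0(epsilon_{Omega+1})


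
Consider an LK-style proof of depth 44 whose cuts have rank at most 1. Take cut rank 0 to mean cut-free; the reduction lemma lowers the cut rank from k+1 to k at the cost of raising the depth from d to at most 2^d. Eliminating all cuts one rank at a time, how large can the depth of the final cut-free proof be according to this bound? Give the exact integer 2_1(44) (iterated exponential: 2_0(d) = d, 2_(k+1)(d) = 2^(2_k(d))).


Each rank reduction sends depth d to at most 2^d; cut rank r needs r reductions.
2_0(44) = 44
2_1(44) = 2^44 = 17592186044416
Cut-free depth bound = 17592186044416

17592186044416


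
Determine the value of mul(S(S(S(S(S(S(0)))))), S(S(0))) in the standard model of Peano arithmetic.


mul(S^6(0), S^2(0)):
S^6(0) = 6
S^2(0) = 2
6 * 2 = 12

12


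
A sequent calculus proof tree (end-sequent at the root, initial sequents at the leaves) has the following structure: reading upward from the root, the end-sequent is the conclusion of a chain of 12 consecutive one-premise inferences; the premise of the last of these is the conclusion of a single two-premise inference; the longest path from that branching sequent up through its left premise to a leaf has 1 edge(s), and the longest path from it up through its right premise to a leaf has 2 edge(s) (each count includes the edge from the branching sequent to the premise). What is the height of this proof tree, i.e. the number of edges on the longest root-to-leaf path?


Longest path through the left premise: 1 edges (measured from the branching sequent)
Longest path through the right premise: 2 edges
Height of the subtree rooted at the branching sequent: max(1, 2) = 2
The branching sequent sits 12 edges above the root (the chain of one-premise inferences), so height = 2 + 12 = 14

14


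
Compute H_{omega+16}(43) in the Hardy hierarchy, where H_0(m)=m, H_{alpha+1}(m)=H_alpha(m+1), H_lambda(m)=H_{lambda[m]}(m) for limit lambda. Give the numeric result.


H_{omega+16}(43):
Unwind the 16 successor steps: H_{omega+16}(43) = H_omega(43+16) = H_omega(59).
H_omega(m) = H_m(m) = m + m = 2m.
Result = 2 * 59 = 118

118


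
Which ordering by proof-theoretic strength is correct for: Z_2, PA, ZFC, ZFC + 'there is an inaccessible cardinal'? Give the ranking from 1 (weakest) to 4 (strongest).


Ordering by consistency strength:
1. PA
2. Z_2
3. ZFC
4. ZFC + 'there is an inaccessible cardinal'


Z_2=2, PA=1, ZFC=3, ZFC + 'there is an inaccessible cardinal'=4


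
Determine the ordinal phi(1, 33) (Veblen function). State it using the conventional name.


phi(1, 33):
phi(1, beta) = epsilon_beta (the beta-th epsilon number).
phi(1, 33) = epsilon_33

epsilon_33


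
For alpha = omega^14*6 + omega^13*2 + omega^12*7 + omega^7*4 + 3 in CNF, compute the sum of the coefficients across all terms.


CNF: omega^14*6 + omega^13*2 + omega^12*7 + omega^7*4 + 3
Coefficients: 6 + 2 + 7 + 4 + 3 = 22

22


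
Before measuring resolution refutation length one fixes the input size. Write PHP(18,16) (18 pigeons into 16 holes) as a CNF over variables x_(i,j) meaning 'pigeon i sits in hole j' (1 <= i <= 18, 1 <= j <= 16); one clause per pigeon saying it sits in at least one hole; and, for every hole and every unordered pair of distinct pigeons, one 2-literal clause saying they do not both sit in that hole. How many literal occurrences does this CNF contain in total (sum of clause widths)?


PHP(18,16): 18 pigeons, 16 holes, 18*16 = 288 variables.
- pigeon clauses: one per pigeon -> 18 clauses of width 16 -> 288 literals
- hole clauses: 16 holes * C(18,2) = 16 * 153 -> 2448 clauses of width 2 -> 4896 literals
Total literal occurrences = 288 + 4896 = 5184

5184


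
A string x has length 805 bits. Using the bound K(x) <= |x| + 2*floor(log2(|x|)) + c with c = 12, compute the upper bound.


floor(log2(805)) = 9
2 * 9 = 18
K(x) <= 805 + 18 + 12 = 835

835


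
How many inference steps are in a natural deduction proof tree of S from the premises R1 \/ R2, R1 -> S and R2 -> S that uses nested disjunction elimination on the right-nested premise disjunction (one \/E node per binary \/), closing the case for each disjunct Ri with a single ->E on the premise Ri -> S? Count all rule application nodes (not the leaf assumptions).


The premise R1 \/ R2 contains 2 disjuncts, hence 1 binary \/ connectives.
- Each binary \/ is eliminated once: 1 \/E nodes.
- Each of the 2 cases Ri derives S by one ->E with Ri -> S: 2 ->E nodes.
Total = 1 + 2 = 3

3


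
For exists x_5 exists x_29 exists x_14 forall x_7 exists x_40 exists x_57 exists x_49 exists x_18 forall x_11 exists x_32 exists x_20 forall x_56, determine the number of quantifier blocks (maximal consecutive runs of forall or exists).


Alternations = 5.
Blocks = alternations + 1 = 6

6


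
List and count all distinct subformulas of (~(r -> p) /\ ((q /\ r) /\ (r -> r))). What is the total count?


Formula: (~(r -> p) /\ ((q /\ r) /\ (r -> r)))
Subformulas found:
  1. q
  2. r
  3. p
  4. (r -> r)
  5. (q /\ r)
  6. (r -> p)
  7. ~(r -> p)
  8. ((q /\ r) /\ (r -> r))
  9. (~(r -> p) /\ ((q /\ r) /\ (r -> r)))
Total distinct subformulas = 9

9


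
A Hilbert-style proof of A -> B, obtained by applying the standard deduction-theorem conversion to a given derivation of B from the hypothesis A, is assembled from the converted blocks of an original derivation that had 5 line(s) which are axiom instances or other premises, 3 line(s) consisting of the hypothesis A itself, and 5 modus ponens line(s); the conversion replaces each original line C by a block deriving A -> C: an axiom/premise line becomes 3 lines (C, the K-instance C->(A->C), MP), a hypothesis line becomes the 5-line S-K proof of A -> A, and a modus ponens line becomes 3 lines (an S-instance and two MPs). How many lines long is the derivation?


Deduction-theorem conversion, block by block:
- 5 axiom/premise lines -> 3 lines each = 15
- 3 hypothesis lines -> 5 lines each (identity proof A->A) = 15
- 5 MP lines -> 3 lines each (S-instance, MP, MP) = 15
Total = 15 + 15 + 15 = 45 lines.

45


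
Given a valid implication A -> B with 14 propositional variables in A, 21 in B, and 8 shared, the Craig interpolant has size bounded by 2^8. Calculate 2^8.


Shared atoms = 8
Craig interpolant size bound = 2^8
= 256

256


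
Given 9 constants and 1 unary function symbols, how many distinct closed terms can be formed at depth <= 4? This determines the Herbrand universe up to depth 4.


Herbrand terms by depth:
Depth 0: 9 constants
Depth 1: 9 new terms (running total: 18)
Depth 2: 9 new terms (running total: 27)
Depth 3: 9 new terms (running total: 36)
Depth 4: 9 new terms (running total: 45)
Total distinct ground terms = 45

45


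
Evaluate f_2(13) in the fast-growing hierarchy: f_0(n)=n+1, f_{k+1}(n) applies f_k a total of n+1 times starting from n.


f_2(13) = f_1^14(13)
f_1(m) = 2m + 1.
Iterating: f_1^k(n) = 2^k*(n+1) - 1.
f_2(13) = 2^14*(13+1) - 1 = 16384*14 - 1 = 229375

229375


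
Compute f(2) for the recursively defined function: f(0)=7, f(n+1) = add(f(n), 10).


f(0) = 7
f(1) = add(f(0), 10) = add(7, 10) = 17
f(2) = add(f(1), 10) = add(17, 10) = 27


27


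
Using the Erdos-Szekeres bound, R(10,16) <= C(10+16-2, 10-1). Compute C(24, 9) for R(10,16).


R(10,16) <= C(10+16-2, 10-1) = C(24, 9)
C(24, 9) = 24! / (9! * 15!)
= 1307504

1307504


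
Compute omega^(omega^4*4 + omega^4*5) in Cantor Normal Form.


omega^(omega^4*4 + omega^4*5):
Both terms of the exponent have the same exponent 4, so they merge: omega^4*4 + omega^4*5 = omega^4*(4+5) = omega^4*9.
omega raised to a CNF ordinal is a single CNF term: Result = omega^(omega^4*9)

omega^(omega^4*9)


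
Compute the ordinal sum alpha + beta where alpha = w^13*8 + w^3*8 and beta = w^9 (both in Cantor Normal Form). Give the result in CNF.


Ordinal addition (w^13*8 + w^3*8) + w^9:
alpha's leading term has exponent 13 > beta's exponent 9, so it survives.
alpha's tail term has exponent 3 < beta's exponent 9, so it is absorbed by beta.
In ordinal addition, any term followed by a strictly larger-exponent term is absorbed.
Result = w^13*8 + w^9

w^13*8 + w^9


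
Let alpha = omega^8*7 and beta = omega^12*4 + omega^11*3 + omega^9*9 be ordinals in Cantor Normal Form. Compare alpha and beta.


Compare term by term from highest exponent:
alpha = omega^8*7
beta = omega^12*4 + omega^11*3 + omega^9*9
Term 1: alpha has omega^8*7, beta has omega^12*4
Term 2: alpha has omega^0*0, beta has omega^11*3
Term 3: alpha has omega^0*0, beta has omega^9*9
Result: alpha < beta

alpha < beta


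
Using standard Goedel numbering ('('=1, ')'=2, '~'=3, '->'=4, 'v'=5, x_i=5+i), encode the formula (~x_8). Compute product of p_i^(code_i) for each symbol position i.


Formula: (~x_8)
Symbol codes: [1, 3, 13, 2]
Primes: [2, 3, 5, 7]
p_1^1 = 2^1 = 2
p_2^3 = 3^3 = 27
p_3^13 = 5^13 = 1220703125
p_4^2 = 7^2 = 49
Product = 3229980468750

3229980468750


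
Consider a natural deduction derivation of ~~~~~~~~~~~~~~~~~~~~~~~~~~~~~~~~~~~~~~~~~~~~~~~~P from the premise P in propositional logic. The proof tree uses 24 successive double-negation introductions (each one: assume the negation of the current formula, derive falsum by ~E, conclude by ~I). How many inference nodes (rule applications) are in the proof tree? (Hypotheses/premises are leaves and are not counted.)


Each double-negation introduction (from C infer ~~C) uses 2 inference nodes: one ~E (C and ~C give falsum) and one ~I (discharge ~C).
24 double negations = 24 * 2 = 48 inference nodes.

48


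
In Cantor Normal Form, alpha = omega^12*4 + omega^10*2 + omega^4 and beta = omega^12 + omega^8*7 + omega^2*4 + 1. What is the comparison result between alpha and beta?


Compare term by term from highest exponent:
alpha = omega^12*4 + omega^10*2 + omega^4
beta = omega^12 + omega^8*7 + omega^2*4 + 1
Term 1: alpha has omega^12*4, beta has omega^12*1
Term 2: alpha has omega^10*2, beta has omega^8*7
Term 3: alpha has omega^4*1, beta has omega^2*4
Term 4: alpha has omega^0*0, beta has omega^0*1
Result: alpha > beta

alpha > beta


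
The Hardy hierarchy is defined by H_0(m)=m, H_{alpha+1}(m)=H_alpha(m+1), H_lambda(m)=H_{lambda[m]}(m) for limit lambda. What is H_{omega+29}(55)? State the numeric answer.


H_{omega+29}(55):
Unwind the 29 successor steps: H_{omega+29}(55) = H_omega(55+29) = H_omega(84).
H_omega(m) = H_m(m) = m + m = 2m.
Result = 2 * 84 = 168

168


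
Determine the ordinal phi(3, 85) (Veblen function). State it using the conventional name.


phi(3, 85):
phi(3, beta) = eta_beta (the beta-th eta number, fixed point of zeta).
phi(3, 85) = eta_85

eta_85


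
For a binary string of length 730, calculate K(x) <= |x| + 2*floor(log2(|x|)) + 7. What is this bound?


floor(log2(730)) = 9
2 * 9 = 18
K(x) <= 730 + 18 + 7 = 755

755


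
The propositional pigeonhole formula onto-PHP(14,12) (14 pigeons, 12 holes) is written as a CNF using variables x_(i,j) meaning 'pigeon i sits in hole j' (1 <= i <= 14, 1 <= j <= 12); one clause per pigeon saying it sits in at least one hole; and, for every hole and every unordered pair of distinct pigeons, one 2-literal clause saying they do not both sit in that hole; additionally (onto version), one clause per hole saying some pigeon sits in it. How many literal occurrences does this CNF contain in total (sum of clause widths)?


onto-PHP(14,12): 14 pigeons, 12 holes, 14*12 = 168 variables.
- pigeon clauses: one per pigeon -> 14 clauses of width 12 -> 168 literals
- hole clauses: 12 holes * C(14,2) = 12 * 91 -> 1092 clauses of width 2 -> 2184 literals
- onto clauses: one per hole -> 12 clauses of width 14 -> 168 literals
Total literal occurrences = 168 + 2184 + 168 = 2520

2520


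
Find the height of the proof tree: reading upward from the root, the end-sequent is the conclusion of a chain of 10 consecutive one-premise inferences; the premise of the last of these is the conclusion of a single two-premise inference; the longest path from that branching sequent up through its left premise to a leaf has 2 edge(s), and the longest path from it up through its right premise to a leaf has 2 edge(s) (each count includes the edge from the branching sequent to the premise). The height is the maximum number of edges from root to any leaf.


Longest path through the left premise: 2 edges (measured from the branching sequent)
Longest path through the right premise: 2 edges
Height of the subtree rooted at the branching sequent: max(2, 2) = 2
The branching sequent sits 10 edges above the root (the chain of one-premise inferences), so height = 2 + 10 = 12

12


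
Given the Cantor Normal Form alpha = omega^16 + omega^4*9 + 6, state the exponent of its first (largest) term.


CNF: omega^16 + omega^4*9 + 6
The leading term is omega^16, which has exponent 16.

16


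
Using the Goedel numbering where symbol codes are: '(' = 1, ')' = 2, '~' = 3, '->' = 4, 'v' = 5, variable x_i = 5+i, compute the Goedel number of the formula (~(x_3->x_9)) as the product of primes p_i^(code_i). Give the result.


Formula: (~(x_3->x_9))
Symbol codes: [1, 3, 1, 8, 4, 14, 2, 2]
Primes: [2, 3, 5, 7, 11, 13, 17, 19]
p_1^1 = 2^1 = 2
p_2^3 = 3^3 = 27
p_3^1 = 5^1 = 5
p_4^8 = 7^8 = 5764801
p_5^4 = 11^4 = 14641
p_6^14 = 13^14 = 3937376385699289
p_7^2 = 17^2 = 289
p_8^2 = 19^2 = 361
Product = 9361184435497235540288754549554670

9361184435497235540288754549554670


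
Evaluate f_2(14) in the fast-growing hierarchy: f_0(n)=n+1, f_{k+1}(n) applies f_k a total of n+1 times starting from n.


f_2(14) = f_1^15(14)
f_1(m) = 2m + 1.
Iterating: f_1^k(n) = 2^k*(n+1) - 1.
f_2(14) = 2^15*(14+1) - 1 = 32768*15 - 1 = 491519

491519


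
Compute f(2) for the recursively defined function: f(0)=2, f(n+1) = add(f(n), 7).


f(0) = 2
f(1) = add(f(0), 7) = add(2, 7) = 9
f(2) = add(f(1), 7) = add(9, 7) = 16


16


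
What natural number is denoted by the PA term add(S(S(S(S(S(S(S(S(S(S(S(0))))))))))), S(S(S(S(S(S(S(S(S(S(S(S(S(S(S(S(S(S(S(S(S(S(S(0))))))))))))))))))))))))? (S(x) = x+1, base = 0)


add(S^11(0), S^23(0)):
S^11(0) = 11
S^23(0) = 23
11 + 23 = 34

34


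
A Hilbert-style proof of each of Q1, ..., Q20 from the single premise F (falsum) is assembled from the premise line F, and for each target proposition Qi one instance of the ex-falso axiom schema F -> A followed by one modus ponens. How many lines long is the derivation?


Ex falso, line by line:
- 1 premise line (F)
- 20 targets, each needing 1 axiom instance (F -> Qi) + 1 MP = 2 lines: 2 * 20 = 40
Total = 1 + 40 = 41 lines.

41


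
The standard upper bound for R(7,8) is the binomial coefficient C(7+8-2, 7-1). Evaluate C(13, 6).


R(7,8) <= C(7+8-2, 7-1) = C(13, 6)
C(13, 6) = 13! / (6! * 7!)
= 1716

1716


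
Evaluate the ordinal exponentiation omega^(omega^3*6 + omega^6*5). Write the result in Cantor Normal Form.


omega^(omega^3*6 + omega^6*5):
In ordinal addition a term is absorbed by a following term of strictly larger exponent: 3 < 6, so omega^3*6 + omega^6*5 = omega^6*5.
omega raised to a CNF ordinal is a single CNF term: Result = omega^(omega^6*5)

omega^(omega^6*5)


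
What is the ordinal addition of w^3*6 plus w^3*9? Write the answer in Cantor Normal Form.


Ordinal addition w^3*6 + w^3*9:
Both terms have the same exponent 3.
w^e*c + w^e*d = w^e*(c+d).
Result = w^3*(6+9) = w^3*15

w^3*15


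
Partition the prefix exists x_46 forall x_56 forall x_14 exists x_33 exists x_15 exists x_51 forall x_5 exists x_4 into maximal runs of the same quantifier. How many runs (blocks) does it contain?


Alternations = 4.
Blocks = alternations + 1 = 5

5


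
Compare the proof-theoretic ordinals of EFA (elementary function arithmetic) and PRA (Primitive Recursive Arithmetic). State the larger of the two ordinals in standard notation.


Proof-theoretic ordinal of EFA (elementary function arithmetic): omega^3
Proof-theoretic ordinal of PRA (Primitive Recursive Arithmetic): omega^omega
Comparing: omega^3 < omega^omega.
The larger ordinal is omega^omega (from PRA (Primitive Recursive Arithmetic)).

omega^omega


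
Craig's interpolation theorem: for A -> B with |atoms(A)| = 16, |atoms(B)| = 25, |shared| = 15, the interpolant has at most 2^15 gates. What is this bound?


Shared atoms = 15
Craig interpolant size bound = 2^15
= 32768

32768


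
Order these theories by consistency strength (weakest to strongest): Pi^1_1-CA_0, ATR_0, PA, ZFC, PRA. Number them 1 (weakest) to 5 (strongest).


Ordering by consistency strength:
1. PRA
2. PA
3. ATR_0
4. Pi^1_1-CA_0
5. ZFC


Pi^1_1-CA_0=4, ATR_0=3, PA=2, ZFC=5, PRA=1


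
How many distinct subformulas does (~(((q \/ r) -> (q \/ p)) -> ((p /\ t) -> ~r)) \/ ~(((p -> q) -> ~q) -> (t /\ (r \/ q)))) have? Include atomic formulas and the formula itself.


Formula: (~(((q \/ r) -> (q \/ p)) -> ((p /\ t) -> ~r)) \/ ~(((p -> q) -> ~q) -> (t /\ (r \/ q))))
Subformulas found:
  1. r
  2. q
  3. t
  4. p
  5. ~r
  6. ~q
  7. (q \/ p)
  8. (q \/ r)
  9. (r \/ q)
  10. (p -> q)
  11. (p /\ t)
  12. (t /\ (r \/ q))
  13. ((p /\ t) -> ~r)
  14. ((p -> q) -> ~q)
  15. ((q \/ r) -> (q \/ p))
  16. (((p -> q) -> ~q) -> (t /\ (r \/ q)))
  17. ~(((p -> q) -> ~q) -> (t /\ (r \/ q)))
  18. (((q \/ r) -> (q \/ p)) -> ((p /\ t) -> ~r))
  19. ~(((q \/ r) -> (q \/ p)) -> ((p /\ t) -> ~r))
  20. (~(((q \/ r) -> (q \/ p)) -> ((p /\ t) -> ~r)) \/ ~(((p -> q) -> ~q) -> (t /\ (r \/ q))))
Total distinct subformulas = 20

20


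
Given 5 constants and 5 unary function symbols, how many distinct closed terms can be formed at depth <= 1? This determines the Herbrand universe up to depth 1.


Herbrand terms by depth:
Depth 0: 5 constants
Depth 1: 25 new terms (running total: 30)
Total distinct ground terms = 30

30


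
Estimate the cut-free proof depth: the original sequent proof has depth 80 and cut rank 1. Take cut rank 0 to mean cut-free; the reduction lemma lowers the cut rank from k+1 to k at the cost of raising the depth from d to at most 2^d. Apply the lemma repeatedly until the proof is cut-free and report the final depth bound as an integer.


Each rank reduction sends depth d to at most 2^d; cut rank r needs r reductions.
2_0(80) = 80
2_1(80) = 2^80 = 1208925819614629174706176
Cut-free depth bound = 1208925819614629174706176

1208925819614629174706176


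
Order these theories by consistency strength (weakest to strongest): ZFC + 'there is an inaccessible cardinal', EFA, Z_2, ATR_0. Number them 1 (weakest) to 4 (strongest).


Ordering by consistency strength:
1. EFA
2. ATR_0
3. Z_2
4. ZFC + 'there is an inaccessible cardinal'


ZFC + 'there is an inaccessible cardinal'=4, EFA=1, Z_2=3, ATR_0=2


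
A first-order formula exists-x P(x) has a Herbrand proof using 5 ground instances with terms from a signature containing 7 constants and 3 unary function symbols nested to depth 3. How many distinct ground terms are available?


Herbrand terms by depth:
Depth 0: 7 constants
Depth 1: 21 new terms (running total: 28)
Depth 2: 63 new terms (running total: 91)
Depth 3: 189 new terms (running total: 280)
Total distinct ground terms = 280

280


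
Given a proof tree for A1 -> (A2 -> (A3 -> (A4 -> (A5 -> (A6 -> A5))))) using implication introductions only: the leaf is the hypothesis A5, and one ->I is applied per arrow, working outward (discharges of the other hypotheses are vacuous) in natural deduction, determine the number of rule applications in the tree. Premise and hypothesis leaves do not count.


The formula has 6 arrows (->); its innermost consequent A5 is one of the antecedents,
so the proof starts from the hypothesis leaf A5 (not a rule application) and closes one arrow per ->I.
Building A1 -> (A2 -> (A3 -> (A4 -> (A5 -> (A6 -> A5))))) therefore takes 6 nested implication introductions.
Total inference nodes = 6

6


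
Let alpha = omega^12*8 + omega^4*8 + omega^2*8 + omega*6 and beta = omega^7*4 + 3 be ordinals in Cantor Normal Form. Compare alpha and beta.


Compare term by term from highest exponent:
alpha = omega^12*8 + omega^4*8 + omega^2*8 + omega*6
beta = omega^7*4 + 3
Term 1: alpha has omega^12*8, beta has omega^7*4
Term 2: alpha has omega^4*8, beta has omega^0*3
Term 3: alpha has omega^2*8, beta has omega^0*0
Term 4: alpha has omega^1*6, beta has omega^0*0
Result: alpha > beta

alpha > beta


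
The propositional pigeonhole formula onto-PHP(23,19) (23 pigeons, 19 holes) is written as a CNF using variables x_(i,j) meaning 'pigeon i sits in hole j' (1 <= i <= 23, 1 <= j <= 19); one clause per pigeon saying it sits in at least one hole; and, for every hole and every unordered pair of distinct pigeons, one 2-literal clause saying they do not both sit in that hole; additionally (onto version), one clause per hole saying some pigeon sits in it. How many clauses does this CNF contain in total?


onto-PHP(23,19): 23 pigeons, 19 holes, 23*19 = 437 variables.
- pigeon clauses: one per pigeon -> 23 clauses
- hole clauses: 19 holes * C(23,2) = 19 * 253 -> 4807 clauses
- onto clauses: one per hole -> 19 clauses
Total clauses = 23 + 4807 + 19 = 4849

4849


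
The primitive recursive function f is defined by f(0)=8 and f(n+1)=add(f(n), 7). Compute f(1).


f(0) = 8
f(1) = add(f(0), 7) = add(8, 7) = 15


15


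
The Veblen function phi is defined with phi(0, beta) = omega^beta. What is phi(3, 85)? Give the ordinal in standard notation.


phi(3, 85):
phi(3, beta) = eta_beta (the beta-th eta number, fixed point of zeta).
phi(3, 85) = eta_85

eta_85
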